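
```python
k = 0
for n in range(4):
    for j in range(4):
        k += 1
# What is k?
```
Trace:
  k=0
  k=1, n=0, j=0
  k=2, n=0, j=1
  k=3, n=0, j=2
  k=4, n=0, j=3
  k=5, n=1, j=0
  k=6, n=1, j=1
  k=7, n=1, j=2
  k=8, n=1, j=3
  k=9, n=2, j=0
  k=10, n=2, j=1
  k=11, n=2, j=2
  k=12, n=2, j=3
  k=13, n=3, j=0
  k=14, n=3, j=1
  k=15, n=3, j=2
  k=16, n=3, j=3

Final answer: 16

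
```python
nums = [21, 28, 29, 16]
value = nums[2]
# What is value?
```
Trace:
  nums=[21, 28, 29, 16]
  nums=[21, 28, 29, 16], value=29

Final answer: 29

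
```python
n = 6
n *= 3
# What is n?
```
Trace:
  n=6
  n=18

Final answer: 18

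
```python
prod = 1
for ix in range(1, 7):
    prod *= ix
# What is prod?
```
Trace:
  prod=1
  prod=1, ix=1
  prod=2, ix=2
  prod=6, ix=3
  prod=24, ix=4
  prod=120, ix=5
  prod=720, ix=6

Final answer: 720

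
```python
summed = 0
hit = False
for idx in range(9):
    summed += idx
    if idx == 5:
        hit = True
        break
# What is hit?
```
Trace:
  summed=0
  summed=0, hit=False
  summed=0, hit=False, idx=0
  summed=1, hit=False, idx=1
  summed=3, hit=False, idx=2
  summed=6, hit=False, idx=3
  summed=10, hit=False, idx=4
  summed=15, hit=True, idx=5

Final answer: True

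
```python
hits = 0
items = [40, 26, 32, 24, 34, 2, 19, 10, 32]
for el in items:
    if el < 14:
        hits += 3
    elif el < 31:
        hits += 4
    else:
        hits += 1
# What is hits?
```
Trace:
  hits=0
  hits=1, el=40
  hits=5, el=26
  hits=6, el=32
  hits=10, el=24
  hits=11, el=34
  hits=14, el=2
  hits=18, el=19
  hits=21, el=10
  hits=22, el=32

Final answer: 22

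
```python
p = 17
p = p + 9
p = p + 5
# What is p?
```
Trace:
  p=17
  p=26
  p=31

Final answer: 31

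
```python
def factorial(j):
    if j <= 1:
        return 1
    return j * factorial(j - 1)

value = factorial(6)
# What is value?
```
Call trace:
factorial(j=6)
  factorial(j=5)
    factorial(j=4)
      factorial(j=3)
        factorial(j=2)
          factorial(j=1)
          -> return 1
        -> return 2
      -> return 6
    -> return 24
  -> return 120
-> return 720

Final answer: 720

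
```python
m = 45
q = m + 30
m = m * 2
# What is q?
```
Trace:
  m=45
  m=45, q=75
  m=90, q=75

Final answer: 75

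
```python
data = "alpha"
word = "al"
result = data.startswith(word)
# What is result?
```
Trace:
  data='alpha'
  data='alpha', word='al'
  data='alpha', word='al', result=True

Final answer: True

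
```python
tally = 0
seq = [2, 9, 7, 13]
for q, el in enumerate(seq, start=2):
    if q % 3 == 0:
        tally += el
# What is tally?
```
Trace:
  tally=0
  tally=0, q=2, el=2
  tally=9, q=3, el=9
  tally=9, q=4, el=7
  tally=9, q=5, el=13

Final answer: 9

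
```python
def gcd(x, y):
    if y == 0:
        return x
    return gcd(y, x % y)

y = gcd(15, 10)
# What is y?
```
Call trace:
gcd(x=15, y=10)
  gcd(x=10, y=5)
    gcd(x=5, y=0)
    -> return 5
  -> return 5
-> return 5

Final answer: 5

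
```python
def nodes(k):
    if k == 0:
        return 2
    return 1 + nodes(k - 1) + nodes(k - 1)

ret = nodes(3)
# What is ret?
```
Call trace (a repeated sub-call is expanded the first time; later identical calls just restate its return value):
nodes(k=3)
  nodes(k=2)
    nodes(k=1)
      nodes(k=0)
      -> return 2
      nodes(k=0)
      -> return 2
    -> return 5
    nodes(k=1) -> return 5  (same call as traced above)
  -> return 11
  nodes(k=2) -> return 11  (same call as traced above)
-> return 23

Final answer: 23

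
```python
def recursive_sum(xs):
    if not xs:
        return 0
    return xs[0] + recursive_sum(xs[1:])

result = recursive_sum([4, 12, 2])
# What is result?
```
Call trace:
recursive_sum(xs=[4, 12, 2])
  recursive_sum(xs=[12, 2])
    recursive_sum(xs=[2])
      recursive_sum(xs=[])
      -> return 0
    -> return 2
  -> return 14
-> return 18

Final answer: 18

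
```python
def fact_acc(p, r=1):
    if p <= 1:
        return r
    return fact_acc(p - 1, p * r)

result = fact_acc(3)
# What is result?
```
Call trace:
fact_acc(p=3, r=1)
  fact_acc(p=2, r=3)
    fact_acc(p=1, r=6)
    -> return 6
  -> return 6
-> return 6

Final answer: 6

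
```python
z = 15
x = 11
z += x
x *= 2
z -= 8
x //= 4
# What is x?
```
Trace:
  z=15
  z=15, x=11
  z=26, x=11
  z=26, x=22
  z=18, x=22
  z=18, x=5

Final answer: 5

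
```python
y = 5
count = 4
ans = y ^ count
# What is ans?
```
Trace:
  y=5
  y=5, count=4
  y=5, count=4, ans=1

Final answer: 1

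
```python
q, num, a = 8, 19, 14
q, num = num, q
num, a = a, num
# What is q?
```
Trace:
  q=8, num=19, a=14
  q=19, num=8, a=14
  q=19, num=14, a=8

Final answer: 19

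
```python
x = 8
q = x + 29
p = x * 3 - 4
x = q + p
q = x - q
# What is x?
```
Trace:
  x=8
  x=8, q=37
  x=8, q=37, p=20
  x=57, q=37, p=20
  x=57, q=20, p=20

Final answer: 57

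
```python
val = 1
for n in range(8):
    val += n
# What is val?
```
Trace:
  val=1
  val=1, n=0
  val=2, n=1
  val=4, n=2
  val=7, n=3
  val=11, n=4
  val=16, n=5
  val=22, n=6
  val=29, n=7

Final answer: 29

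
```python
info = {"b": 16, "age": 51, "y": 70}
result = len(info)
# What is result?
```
Trace:
  info={'b': 16, 'age': 51, 'y': 70}
  info={'b': 16, 'age': 51, 'y': 70}, result=3

Final answer: 3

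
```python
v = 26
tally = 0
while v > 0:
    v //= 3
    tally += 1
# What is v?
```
Trace:
  v=26
  v=26, tally=0
  v=8, tally=1
  v=2, tally=2
  v=0, tally=3

Final answer: 0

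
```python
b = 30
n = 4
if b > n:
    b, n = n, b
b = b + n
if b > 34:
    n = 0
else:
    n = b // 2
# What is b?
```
Trace:
  b=30
  b=30, n=4
  b=4, n=30
  b=34, n=30
  b=34, n=17

Final answer: 34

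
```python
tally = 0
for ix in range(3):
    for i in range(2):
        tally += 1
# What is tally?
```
Trace:
  tally=0
  tally=1, ix=0, i=0
  tally=2, ix=0, i=1
  tally=3, ix=1, i=0
  tally=4, ix=1, i=1
  tally=5, ix=2, i=0
  tally=6, ix=2, i=1

Final answer: 6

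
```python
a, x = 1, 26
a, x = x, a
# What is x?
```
Trace:
  a=1, x=26
  a=26, x=1

Final answer: 1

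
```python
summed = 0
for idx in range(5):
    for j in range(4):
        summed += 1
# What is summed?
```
Trace:
  summed=0
  summed=1, idx=0, j=0
  summed=2, idx=0, j=1
  summed=3, idx=0, j=2
  summed=4, idx=0, j=3
  summed=5, idx=1, j=0
  summed=6, idx=1, j=1
  summed=7, idx=1, j=2
  summed=8, idx=1, j=3
  summed=9, idx=2, j=0
  summed=10, idx=2, j=1
  summed=11, idx=2, j=2
  summed=12, idx=2, j=3
  summed=13, idx=3, j=0
  summed=14, idx=3, j=1
  summed=15, idx=3, j=2
  summed=16, idx=3, j=3
  summed=17, idx=4, j=0
  summed=18, idx=4, j=1
  summed=19, idx=4, j=2
  summed=20, idx=4, j=3

Final answer: 20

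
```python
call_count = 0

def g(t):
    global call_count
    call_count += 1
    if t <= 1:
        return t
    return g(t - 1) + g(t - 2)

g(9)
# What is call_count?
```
Call trace (a repeated sub-call is expanded the first time; later identical calls just restate its return value):
g(t=9)
  g(t=8)
    g(t=7)
      g(t=6)
        g(t=5)
          g(t=4)
            g(t=3)
              g(t=2)
                g(t=1)
                -> return 1
                g(t=0)
                -> return 0
              -> return 1
              g(t=1)
              -> return 1
            -> return 2
            g(t=2) -> return 1  (same call as traced above)
          -> return 3
          g(t=3) -> return 2  (same call as traced above)
        -> return 5
        g(t=4) -> return 3  (same call as traced above)
      -> return 8
      g(t=5) -> return 5  (same call as traced above)
    -> return 13
    g(t=6) -> return 8  (same call as traced above)
  -> return 21
  g(t=7) -> return 13  (same call as traced above)
-> return 34

call_count is incremented once per call, so count the calls in each subtree. Let C(t) = number of calls made by g(t).
C(0) = C(1) = 1 (base case, no recursion); C(t) = 1 + C(t - 1) + C(t - 2) otherwise.
C(2) = 1 + C(1) + C(0) = 1 + 1 + 1 = 3
C(3) = 1 + C(2) + C(1) = 1 + 3 + 1 = 5
C(4) = 1 + C(3) + C(2) = 1 + 5 + 3 = 9
C(5) = 1 + C(4) + C(3) = 1 + 9 + 5 = 15
C(6) = 1 + C(5) + C(4) = 1 + 15 + 9 = 25
C(7) = 1 + C(6) + C(5) = 1 + 25 + 15 = 41
C(8) = 1 + C(7) + C(6) = 1 + 41 + 25 = 67
C(9) = 1 + C(8) + C(7) = 1 + 67 + 41 = 109
call_count = C(9) = 109

Final answer: 109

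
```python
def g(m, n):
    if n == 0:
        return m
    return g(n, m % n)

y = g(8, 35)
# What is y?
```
Call trace:
g(m=8, n=35)
  g(m=35, n=8)
    g(m=8, n=3)
      g(m=3, n=2)
        g(m=2, n=1)
          g(m=1, n=0)
          -> return 1
        -> return 1
      -> return 1
    -> return 1
  -> return 1
-> return 1

Final answer: 1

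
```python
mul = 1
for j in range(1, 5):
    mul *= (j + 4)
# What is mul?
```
Trace:
  mul=1
  mul=5, j=1
  mul=30, j=2
  mul=210, j=3
  mul=1680, j=4

Final answer: 1680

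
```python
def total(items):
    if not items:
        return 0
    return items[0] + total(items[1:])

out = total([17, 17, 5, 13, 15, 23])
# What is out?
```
Call trace:
total(items=[17, 17, 5, 13, 15, 23])
  total(items=[17, 5, 13, 15, 23])
    total(items=[5, 13, 15, 23])
      total(items=[13, 15, 23])
        total(items=[15, 23])
          total(items=[23])
            total(items=[])
            -> return 0
          -> return 23
        -> return 38
      -> return 51
    -> return 56
  -> return 73
-> return 90

Final answer: 90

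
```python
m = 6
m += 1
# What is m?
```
Trace:
  m=6
  m=7

Final answer: 7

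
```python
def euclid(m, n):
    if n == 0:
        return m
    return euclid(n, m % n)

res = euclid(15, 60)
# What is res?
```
Call trace:
euclid(m=15, n=60)
  euclid(m=60, n=15)
    euclid(m=15, n=0)
    -> return 15
  -> return 15
-> return 15

Final answer: 15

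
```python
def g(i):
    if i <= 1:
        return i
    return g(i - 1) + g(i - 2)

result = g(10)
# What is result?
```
Call trace (a repeated sub-call is expanded the first time; later identical calls just restate its return value):
g(i=10)
  g(i=9)
    g(i=8)
      g(i=7)
        g(i=6)
          g(i=5)
            g(i=4)
              g(i=3)
                g(i=2)
                  g(i=1)
                  -> return 1
                  g(i=0)
                  -> return 0
                -> return 1
                g(i=1)
                -> return 1
              -> return 2
              g(i=2) -> return 1  (same call as traced above)
            -> return 3
            g(i=3) -> return 2  (same call as traced above)
          -> return 5
          g(i=4) -> return 3  (same call as traced above)
        -> return 8
        g(i=5) -> return 5  (same call as traced above)
      -> return 13
      g(i=6) -> return 8  (same call as traced above)
    -> return 21
    g(i=7) -> return 13  (same call as traced above)
  -> return 34
  g(i=8) -> return 21  (same call as traced above)
-> return 55

Final answer: 55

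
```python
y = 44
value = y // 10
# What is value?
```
Trace:
  y=44
  y=44, value=4

Final answer: 4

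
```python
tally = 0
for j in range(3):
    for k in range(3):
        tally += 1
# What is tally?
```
Trace:
  tally=0
  tally=1, j=0, k=0
  tally=2, j=0, k=1
  tally=3, j=0, k=2
  tally=4, j=1, k=0
  tally=5, j=1, k=1
  tally=6, j=1, k=2
  tally=7, j=2, k=0
  tally=8, j=2, k=1
  tally=9, j=2, k=2

Final answer: 9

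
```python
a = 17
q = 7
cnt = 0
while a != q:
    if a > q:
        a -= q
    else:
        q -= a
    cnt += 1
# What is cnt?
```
Trace:
  a=17
  a=17, q=7
  a=17, q=7, cnt=0
  a=10, q=7, cnt=1
  a=3, q=7, cnt=2
  a=3, q=4, cnt=3
  a=3, q=1, cnt=4
  a=2, q=1, cnt=5
  a=1, q=1, cnt=6

Final answer: 6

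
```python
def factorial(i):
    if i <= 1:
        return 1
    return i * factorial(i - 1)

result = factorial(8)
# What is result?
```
Call trace:
factorial(i=8)
  factorial(i=7)
    factorial(i=6)
      factorial(i=5)
        factorial(i=4)
          factorial(i=3)
            factorial(i=2)
              factorial(i=1)
              -> return 1
            -> return 2
          -> return 6
        -> return 24
      -> return 120
    -> return 720
  -> return 5040
-> return 40320

Final answer: 40320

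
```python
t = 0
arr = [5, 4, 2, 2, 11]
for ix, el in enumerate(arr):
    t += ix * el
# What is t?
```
Trace:
  t=0
  t=0, ix=0, el=5
  t=4, ix=1, el=4
  t=8, ix=2, el=2
  t=14, ix=3, el=2
  t=58, ix=4, el=11

Final answer: 58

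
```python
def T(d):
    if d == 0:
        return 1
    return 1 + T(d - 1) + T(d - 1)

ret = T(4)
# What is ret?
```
Call trace (a repeated sub-call is expanded the first time; later identical calls just restate its return value):
T(d=4)
  T(d=3)
    T(d=2)
      T(d=1)
        T(d=0)
        -> return 1
        T(d=0)
        -> return 1
      -> return 3
      T(d=1) -> return 3  (same call as traced above)
    -> return 7
    T(d=2) -> return 7  (same call as traced above)
  -> return 15
  T(d=3) -> return 15  (same call as traced above)
-> return 31

Final answer: 31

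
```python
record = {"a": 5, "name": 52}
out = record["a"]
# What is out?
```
Trace:
  record={'a': 5, 'name': 52}
  record={'a': 5, 'name': 52}, out=5

Final answer: 5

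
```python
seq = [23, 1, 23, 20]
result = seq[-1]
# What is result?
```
Trace:
  seq=[23, 1, 23, 20]
  seq=[23, 1, 23, 20], result=20

Final answer: 20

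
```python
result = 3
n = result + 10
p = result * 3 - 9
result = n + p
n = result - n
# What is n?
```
Trace:
  result=3
  result=3, n=13
  result=3, n=13, p=0
  result=13, n=13, p=0
  result=13, n=0, p=0

Final answer: 0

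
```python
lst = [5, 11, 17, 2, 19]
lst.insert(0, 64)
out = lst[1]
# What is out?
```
Trace:
  lst=[5, 11, 17, 2, 19]
  lst=[64, 5, 11, 17, 2, 19]
  lst=[64, 5, 11, 17, 2, 19], out=5

Final answer: 5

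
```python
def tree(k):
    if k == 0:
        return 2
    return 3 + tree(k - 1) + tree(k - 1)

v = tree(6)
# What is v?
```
Call trace (a repeated sub-call is expanded the first time; later identical calls just restate its return value):
tree(k=6)
  tree(k=5)
    tree(k=4)
      tree(k=3)
        tree(k=2)
          tree(k=1)
            tree(k=0)
            -> return 2
            tree(k=0)
            -> return 2
          -> return 7
          tree(k=1) -> return 7  (same call as traced above)
        -> return 17
        tree(k=2) -> return 17  (same call as traced above)
      -> return 37
      tree(k=3) -> return 37  (same call as traced above)
    -> return 77
    tree(k=4) -> return 77  (same call as traced above)
  -> return 157
  tree(k=5) -> return 157  (same call as traced above)
-> return 317

Final answer: 317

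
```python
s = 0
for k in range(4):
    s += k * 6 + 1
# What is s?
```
Trace:
  s=0
  s=1, k=0
  s=8, k=1
  s=21, k=2
  s=40, k=3

Final answer: 40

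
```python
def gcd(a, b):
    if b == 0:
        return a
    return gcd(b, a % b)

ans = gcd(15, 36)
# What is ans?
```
Call trace:
gcd(a=15, b=36)
  gcd(a=36, b=15)
    gcd(a=15, b=6)
      gcd(a=6, b=3)
        gcd(a=3, b=0)
        -> return 3
      -> return 3
    -> return 3
  -> return 3
-> return 3

Final answer: 3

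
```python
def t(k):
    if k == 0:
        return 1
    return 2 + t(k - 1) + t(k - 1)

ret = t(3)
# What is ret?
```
Call trace (a repeated sub-call is expanded the first time; later identical calls just restate its return value):
t(k=3)
  t(k=2)
    t(k=1)
      t(k=0)
      -> return 1
      t(k=0)
      -> return 1
    -> return 4
    t(k=1) -> return 4  (same call as traced above)
  -> return 10
  t(k=2) -> return 10  (same call as traced above)
-> return 22

Final answer: 22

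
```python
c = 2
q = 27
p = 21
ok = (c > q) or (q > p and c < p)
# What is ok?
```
Trace:
  c=2
  c=2, q=27
  c=2, q=27, p=21
  c=2, q=27, p=21, ok=True

Final answer: True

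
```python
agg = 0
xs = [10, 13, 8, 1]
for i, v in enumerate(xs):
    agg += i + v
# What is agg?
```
Trace:
  agg=0
  agg=10, i=0, v=10
  agg=24, i=1, v=13
  agg=34, i=2, v=8
  agg=38, i=3, v=1

Final answer: 38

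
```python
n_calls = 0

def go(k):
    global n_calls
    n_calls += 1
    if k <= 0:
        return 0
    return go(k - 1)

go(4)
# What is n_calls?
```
Call trace:
go(k=4)
  go(k=3)
    go(k=2)
      go(k=1)
        go(k=0)
        -> return 0
      -> return 0
    -> return 0
  -> return 0
-> return 0

n_calls is incremented once per call. go is entered once for each k = 4, 3, 2, 1, 0 (the k <= 0 call returns without recursing), i.e. 4 + 1 calls.
n_calls = 5

Final answer: 5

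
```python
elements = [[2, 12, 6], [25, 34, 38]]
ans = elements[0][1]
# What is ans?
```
Trace:
  elements=[[2, 12, 6], [25, 34, 38]]
  elements=[[2, 12, 6], [25, 34, 38]], ans=12

Final answer: 12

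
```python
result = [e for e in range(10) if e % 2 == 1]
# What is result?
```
Trace:
  e=0
  e=1
  e=2
  e=3
  e=4
  e=5
  e=6
  e=7
  e=8
  e=9
  result=[1, 3, 5, 7, 9]

Final answer: [1, 3, 5, 7, 9]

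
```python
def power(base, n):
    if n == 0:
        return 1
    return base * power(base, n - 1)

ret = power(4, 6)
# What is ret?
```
Call trace:
power(base=4, n=6)
  power(base=4, n=5)
    power(base=4, n=4)
      power(base=4, n=3)
        power(base=4, n=2)
          power(base=4, n=1)
            power(base=4, n=0)
            -> return 1
          -> return 4
        -> return 16
      -> return 64
    -> return 256
  -> return 1024
-> return 4096

Final answer: 4096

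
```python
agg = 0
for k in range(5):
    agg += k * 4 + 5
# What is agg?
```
Trace:
  agg=0
  agg=5, k=0
  agg=14, k=1
  agg=27, k=2
  agg=44, k=3
  agg=65, k=4

Final answer: 65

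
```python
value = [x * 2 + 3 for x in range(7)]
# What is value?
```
Trace:
  x=0
  x=1
  x=2
  x=3
  x=4
  x=5
  x=6
  value=[3, 5, 7, 9, 11, 13, 15]

Final answer: [3, 5, 7, 9, 11, 13, 15]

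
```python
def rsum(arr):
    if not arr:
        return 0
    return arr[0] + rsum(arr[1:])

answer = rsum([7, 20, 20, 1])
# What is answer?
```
Call trace:
rsum(arr=[7, 20, 20, 1])
  rsum(arr=[20, 20, 1])
    rsum(arr=[20, 1])
      rsum(arr=[1])
        rsum(arr=[])
        -> return 0
      -> return 1
    -> return 21
  -> return 41
-> return 48

Final answer: 48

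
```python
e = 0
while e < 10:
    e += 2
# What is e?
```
Trace:
  e=0
  e=2
  e=4
  e=6
  e=8
  e=10

Final answer: 10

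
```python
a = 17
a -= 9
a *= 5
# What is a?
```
Trace:
  a=17
  a=8
  a=40

Final answer: 40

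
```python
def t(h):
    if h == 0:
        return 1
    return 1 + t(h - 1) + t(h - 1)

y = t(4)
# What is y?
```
Call trace (a repeated sub-call is expanded the first time; later identical calls just restate its return value):
t(h=4)
  t(h=3)
    t(h=2)
      t(h=1)
        t(h=0)
        -> return 1
        t(h=0)
        -> return 1
      -> return 3
      t(h=1) -> return 3  (same call as traced above)
    -> return 7
    t(h=2) -> return 7  (same call as traced above)
  -> return 15
  t(h=3) -> return 15  (same call as traced above)
-> return 31

Final answer: 31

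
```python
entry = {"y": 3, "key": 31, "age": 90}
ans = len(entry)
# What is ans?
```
Trace:
  entry={'y': 3, 'key': 31, 'age': 90}
  entry={'y': 3, 'key': 31, 'age': 90}, ans=3

Final answer: 3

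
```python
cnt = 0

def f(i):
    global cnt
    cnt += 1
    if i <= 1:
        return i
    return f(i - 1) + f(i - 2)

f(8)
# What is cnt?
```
Call trace (a repeated sub-call is expanded the first time; later identical calls just restate its return value):
f(i=8)
  f(i=7)
    f(i=6)
      f(i=5)
        f(i=4)
          f(i=3)
            f(i=2)
              f(i=1)
              -> return 1
              f(i=0)
              -> return 0
            -> return 1
            f(i=1)
            -> return 1
          -> return 2
          f(i=2) -> return 1  (same call as traced above)
        -> return 3
        f(i=3) -> return 2  (same call as traced above)
      -> return 5
      f(i=4) -> return 3  (same call as traced above)
    -> return 8
    f(i=5) -> return 5  (same call as traced above)
  -> return 13
  f(i=6) -> return 8  (same call as traced above)
-> return 21

cnt is incremented once per call, so count the calls in each subtree. Let C(i) = number of calls made by f(i).
C(0) = C(1) = 1 (base case, no recursion); C(i) = 1 + C(i - 1) + C(i - 2) otherwise.
C(2) = 1 + C(1) + C(0) = 1 + 1 + 1 = 3
C(3) = 1 + C(2) + C(1) = 1 + 3 + 1 = 5
C(4) = 1 + C(3) + C(2) = 1 + 5 + 3 = 9
C(5) = 1 + C(4) + C(3) = 1 + 9 + 5 = 15
C(6) = 1 + C(5) + C(4) = 1 + 15 + 9 = 25
C(7) = 1 + C(6) + C(5) = 1 + 25 + 15 = 41
C(8) = 1 + C(7) + C(6) = 1 + 41 + 25 = 67
cnt = C(8) = 67

Final answer: 67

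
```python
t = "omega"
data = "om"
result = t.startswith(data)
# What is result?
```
Trace:
  t='omega'
  t='omega', data='om'
  t='omega', data='om', result=True

Final answer: True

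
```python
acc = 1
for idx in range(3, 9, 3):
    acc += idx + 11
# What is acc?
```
Trace:
  acc=1
  acc=15, idx=3
  acc=32, idx=6

Final answer: 32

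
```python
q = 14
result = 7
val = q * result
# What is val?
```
Trace:
  q=14
  q=14, result=7
  q=14, result=7, val=98

Final answer: 98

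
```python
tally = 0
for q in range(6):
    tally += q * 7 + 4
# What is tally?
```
Trace:
  tally=0
  tally=4, q=0
  tally=15, q=1
  tally=33, q=2
  tally=58, q=3
  tally=90, q=4
  tally=129, q=5

Final answer: 129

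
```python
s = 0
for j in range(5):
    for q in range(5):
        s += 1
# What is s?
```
Trace:
  s=0
  s=1, j=0, q=0
  s=2, j=0, q=1
  s=3, j=0, q=2
  s=4, j=0, q=3
  s=5, j=0, q=4
  s=6, j=1, q=0
  s=7, j=1, q=1
  s=8, j=1, q=2
  s=9, j=1, q=3
  s=10, j=1, q=4
  s=11, j=2, q=0
  s=12, j=2, q=1
  s=13, j=2, q=2
  s=14, j=2, q=3
  s=15, j=2, q=4
  s=16, j=3, q=0
  s=17, j=3, q=1
  s=18, j=3, q=2
  s=19, j=3, q=3
  s=20, j=3, q=4
  s=21, j=4, q=0
  s=22, j=4, q=1
  s=23, j=4, q=2
  s=24, j=4, q=3
  s=25, j=4, q=4

Final answer: 25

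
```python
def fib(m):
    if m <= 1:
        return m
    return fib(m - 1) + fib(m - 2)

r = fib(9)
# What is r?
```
Call trace (a repeated sub-call is expanded the first time; later identical calls just restate its return value):
fib(m=9)
  fib(m=8)
    fib(m=7)
      fib(m=6)
        fib(m=5)
          fib(m=4)
            fib(m=3)
              fib(m=2)
                fib(m=1)
                -> return 1
                fib(m=0)
                -> return 0
              -> return 1
              fib(m=1)
              -> return 1
            -> return 2
            fib(m=2) -> return 1  (same call as traced above)
          -> return 3
          fib(m=3) -> return 2  (same call as traced above)
        -> return 5
        fib(m=4) -> return 3  (same call as traced above)
      -> return 8
      fib(m=5) -> return 5  (same call as traced above)
    -> return 13
    fib(m=6) -> return 8  (same call as traced above)
  -> return 21
  fib(m=7) -> return 13  (same call as traced above)
-> return 34

Final answer: 34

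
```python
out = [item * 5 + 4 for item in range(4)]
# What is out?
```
Trace:
  item=0
  item=1
  item=2
  item=3
  out=[4, 9, 14, 19]

Final answer: [4, 9, 14, 19]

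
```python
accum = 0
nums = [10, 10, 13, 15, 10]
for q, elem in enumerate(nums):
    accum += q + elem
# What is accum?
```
Trace:
  accum=0
  accum=10, q=0, elem=10
  accum=21, q=1, elem=10
  accum=36, q=2, elem=13
  accum=54, q=3, elem=15
  accum=68, q=4, elem=10

Final answer: 68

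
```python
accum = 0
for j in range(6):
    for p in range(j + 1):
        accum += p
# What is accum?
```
Trace:
  accum=0
  accum=0, j=0, p=0
  accum=0, j=1, p=0
  accum=1, j=1, p=1
  accum=1, j=2, p=0
  accum=2, j=2, p=1
  accum=4, j=2, p=2
  accum=4, j=3, p=0
  accum=5, j=3, p=1
  accum=7, j=3, p=2
  accum=10, j=3, p=3
  accum=10, j=4, p=0
  accum=11, j=4, p=1
  accum=13, j=4, p=2
  accum=16, j=4, p=3
  accum=20, j=4, p=4
  accum=20, j=5, p=0
  accum=21, j=5, p=1
  accum=23, j=5, p=2
  accum=26, j=5, p=3
  accum=30, j=5, p=4
  accum=35, j=5, p=5

Final answer: 35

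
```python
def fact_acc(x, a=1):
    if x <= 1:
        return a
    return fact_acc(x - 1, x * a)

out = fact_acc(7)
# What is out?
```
Call trace:
fact_acc(x=7, a=1)
  fact_acc(x=6, a=7)
    fact_acc(x=5, a=42)
      fact_acc(x=4, a=210)
        fact_acc(x=3, a=840)
          fact_acc(x=2, a=2520)
            fact_acc(x=1, a=5040)
            -> return 5040
          -> return 5040
        -> return 5040
      -> return 5040
    -> return 5040
  -> return 5040
-> return 5040

Final answer: 5040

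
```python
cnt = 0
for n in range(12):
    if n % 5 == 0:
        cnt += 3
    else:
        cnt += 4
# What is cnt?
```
Trace:
  cnt=0
  cnt=3, n=0
  cnt=7, n=1
  cnt=11, n=2
  cnt=15, n=3
  cnt=19, n=4
  cnt=22, n=5
  cnt=26, n=6
  cnt=30, n=7
  cnt=34, n=8
  cnt=38, n=9
  cnt=41, n=10
  cnt=45, n=11

Final answer: 45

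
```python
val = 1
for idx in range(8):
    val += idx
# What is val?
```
Trace:
  val=1
  val=1, idx=0
  val=2, idx=1
  val=4, idx=2
  val=7, idx=3
  val=11, idx=4
  val=16, idx=5
  val=22, idx=6
  val=29, idx=7

Final answer: 29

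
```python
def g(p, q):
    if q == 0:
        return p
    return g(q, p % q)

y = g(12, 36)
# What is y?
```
Call trace:
g(p=12, q=36)
  g(p=36, q=12)
    g(p=12, q=0)
    -> return 12
  -> return 12
-> return 12

Final answer: 12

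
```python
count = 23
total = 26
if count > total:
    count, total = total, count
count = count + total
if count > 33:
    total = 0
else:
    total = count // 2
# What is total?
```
Trace:
  count=23
  count=23, total=26
  count=23, total=26
  count=49, total=26
  count=49, total=0

Final answer: 0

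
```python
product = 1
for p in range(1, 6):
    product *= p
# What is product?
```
Trace:
  product=1
  product=1, p=1
  product=2, p=2
  product=6, p=3
  product=24, p=4
  product=120, p=5

Final answer: 120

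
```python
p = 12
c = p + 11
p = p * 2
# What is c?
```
Trace:
  p=12
  p=12, c=23
  p=24, c=23

Final answer: 23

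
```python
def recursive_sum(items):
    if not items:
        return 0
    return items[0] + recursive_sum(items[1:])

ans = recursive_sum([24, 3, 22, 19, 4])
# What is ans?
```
Call trace:
recursive_sum(items=[24, 3, 22, 19, 4])
  recursive_sum(items=[3, 22, 19, 4])
    recursive_sum(items=[22, 19, 4])
      recursive_sum(items=[19, 4])
        recursive_sum(items=[4])
          recursive_sum(items=[])
          -> return 0
        -> return 4
      -> return 23
    -> return 45
  -> return 48
-> return 72

Final answer: 72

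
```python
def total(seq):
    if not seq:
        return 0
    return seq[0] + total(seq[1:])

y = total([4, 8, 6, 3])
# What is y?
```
Call trace:
total(seq=[4, 8, 6, 3])
  total(seq=[8, 6, 3])
    total(seq=[6, 3])
      total(seq=[3])
        total(seq=[])
        -> return 0
      -> return 3
    -> return 9
  -> return 17
-> return 21

Final answer: 21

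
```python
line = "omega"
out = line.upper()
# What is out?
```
Trace:
  line='omega'
  line='omega', out='OMEGA'

Final answer: 'OMEGA'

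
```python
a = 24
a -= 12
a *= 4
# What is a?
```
Trace:
  a=24
  a=12
  a=48

Final answer: 48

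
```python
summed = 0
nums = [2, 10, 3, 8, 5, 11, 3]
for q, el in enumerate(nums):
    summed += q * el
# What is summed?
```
Trace:
  summed=0
  summed=0, q=0, el=2
  summed=10, q=1, el=10
  summed=16, q=2, el=3
  summed=40, q=3, el=8
  summed=60, q=4, el=5
  summed=115, q=5, el=11
  summed=133, q=6, el=3

Final answer: 133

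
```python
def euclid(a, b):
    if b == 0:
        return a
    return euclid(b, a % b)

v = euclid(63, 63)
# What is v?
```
Call trace:
euclid(a=63, b=63)
  euclid(a=63, b=0)
  -> return 63
-> return 63

Final answer: 63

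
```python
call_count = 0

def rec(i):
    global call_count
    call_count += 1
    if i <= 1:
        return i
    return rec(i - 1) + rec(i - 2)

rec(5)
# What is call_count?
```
Call trace (a repeated sub-call is expanded the first time; later identical calls just restate its return value):
rec(i=5)
  rec(i=4)
    rec(i=3)
      rec(i=2)
        rec(i=1)
        -> return 1
        rec(i=0)
        -> return 0
      -> return 1
      rec(i=1)
      -> return 1
    -> return 2
    rec(i=2) -> return 1  (same call as traced above)
  -> return 3
  rec(i=3) -> return 2  (same call as traced above)
-> return 5

call_count is incremented once per call, so count the calls in each subtree. Let C(i) = number of calls made by rec(i).
C(0) = C(1) = 1 (base case, no recursion); C(i) = 1 + C(i - 1) + C(i - 2) otherwise.
C(2) = 1 + C(1) + C(0) = 1 + 1 + 1 = 3
C(3) = 1 + C(2) + C(1) = 1 + 3 + 1 = 5
C(4) = 1 + C(3) + C(2) = 1 + 5 + 3 = 9
C(5) = 1 + C(4) + C(3) = 1 + 9 + 5 = 15
call_count = C(5) = 15

Final answer: 15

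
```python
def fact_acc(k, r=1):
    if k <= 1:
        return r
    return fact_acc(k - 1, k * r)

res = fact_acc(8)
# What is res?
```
Call trace:
fact_acc(k=8, r=1)
  fact_acc(k=7, r=8)
    fact_acc(k=6, r=56)
      fact_acc(k=5, r=336)
        fact_acc(k=4, r=1680)
          fact_acc(k=3, r=6720)
            fact_acc(k=2, r=20160)
              fact_acc(k=1, r=40320)
              -> return 40320
            -> return 40320
          -> return 40320
        -> return 40320
      -> return 40320
    -> return 40320
  -> return 40320
-> return 40320

Final answer: 40320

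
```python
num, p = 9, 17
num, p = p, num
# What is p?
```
Trace:
  num=9, p=17
  num=17, p=9

Final answer: 9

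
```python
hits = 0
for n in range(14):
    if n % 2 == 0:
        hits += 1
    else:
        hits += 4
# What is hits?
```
Trace:
  hits=0
  hits=1, n=0
  hits=5, n=1
  hits=6, n=2
  hits=10, n=3
  hits=11, n=4
  hits=15, n=5
  hits=16, n=6
  hits=20, n=7
  hits=21, n=8
  hits=25, n=9
  hits=26, n=10
  hits=30, n=11
  hits=31, n=12
  hits=35, n=13

Final answer: 35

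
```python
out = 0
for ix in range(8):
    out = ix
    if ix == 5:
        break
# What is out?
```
Trace:
  out=0
  out=0, ix=0
  out=1, ix=1
  out=2, ix=2
  out=3, ix=3
  out=4, ix=4
  out=5, ix=5

Final answer: 5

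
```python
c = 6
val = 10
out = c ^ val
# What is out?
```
Trace:
  c=6
  c=6, val=10
  c=6, val=10, out=12

Final answer: 12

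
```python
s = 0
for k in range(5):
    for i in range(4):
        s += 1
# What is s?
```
Trace:
  s=0
  s=1, k=0, i=0
  s=2, k=0, i=1
  s=3, k=0, i=2
  s=4, k=0, i=3
  s=5, k=1, i=0
  s=6, k=1, i=1
  s=7, k=1, i=2
  s=8, k=1, i=3
  s=9, k=2, i=0
  s=10, k=2, i=1
  s=11, k=2, i=2
  s=12, k=2, i=3
  s=13, k=3, i=0
  s=14, k=3, i=1
  s=15, k=3, i=2
  s=16, k=3, i=3
  s=17, k=4, i=0
  s=18, k=4, i=1
  s=19, k=4, i=2
  s=20, k=4, i=3

Final answer: 20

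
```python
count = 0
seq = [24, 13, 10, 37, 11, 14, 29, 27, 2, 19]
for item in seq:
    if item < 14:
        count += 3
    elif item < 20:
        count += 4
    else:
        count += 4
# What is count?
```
Trace:
  count=0
  count=4, item=24
  count=7, item=13
  count=10, item=10
  count=14, item=37
  count=17, item=11
  count=21, item=14
  count=25, item=29
  count=29, item=27
  count=32, item=2
  count=36, item=19

Final answer: 36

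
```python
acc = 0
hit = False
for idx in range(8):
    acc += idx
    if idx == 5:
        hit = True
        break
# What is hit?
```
Trace:
  acc=0
  acc=0, hit=False
  acc=0, hit=False, idx=0
  acc=1, hit=False, idx=1
  acc=3, hit=False, idx=2
  acc=6, hit=False, idx=3
  acc=10, hit=False, idx=4
  acc=15, hit=True, idx=5

Final answer: True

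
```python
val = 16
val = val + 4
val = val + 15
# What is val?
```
Trace:
  val=16
  val=20
  val=35

Final answer: 35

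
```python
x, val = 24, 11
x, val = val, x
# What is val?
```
Trace:
  x=24, val=11
  x=11, val=24

Final answer: 24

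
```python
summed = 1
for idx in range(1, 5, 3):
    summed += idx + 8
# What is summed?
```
Trace:
  summed=1
  summed=10, idx=1
  summed=22, idx=4

Final answer: 22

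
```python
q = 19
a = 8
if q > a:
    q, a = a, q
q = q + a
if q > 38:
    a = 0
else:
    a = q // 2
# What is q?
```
Trace:
  q=19
  q=19, a=8
  q=8, a=19
  q=27, a=19
  q=27, a=13

Final answer: 27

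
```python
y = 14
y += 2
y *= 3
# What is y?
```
Trace:
  y=14
  y=16
  y=48

Final answer: 48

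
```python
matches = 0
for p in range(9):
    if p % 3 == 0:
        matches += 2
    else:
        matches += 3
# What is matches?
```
Trace:
  matches=0
  matches=2, p=0
  matches=5, p=1
  matches=8, p=2
  matches=10, p=3
  matches=13, p=4
  matches=16, p=5
  matches=18, p=6
  matches=21, p=7
  matches=24, p=8

Final answer: 24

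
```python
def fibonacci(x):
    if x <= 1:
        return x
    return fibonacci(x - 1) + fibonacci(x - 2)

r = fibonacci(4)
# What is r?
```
Call trace (a repeated sub-call is expanded the first time; later identical calls just restate its return value):
fibonacci(x=4)
  fibonacci(x=3)
    fibonacci(x=2)
      fibonacci(x=1)
      -> return 1
      fibonacci(x=0)
      -> return 0
    -> return 1
    fibonacci(x=1)
    -> return 1
  -> return 2
  fibonacci(x=2) -> return 1  (same call as traced above)
-> return 3

Final answer: 3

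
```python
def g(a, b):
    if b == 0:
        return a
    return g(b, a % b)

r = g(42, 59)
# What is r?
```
Call trace:
g(a=42, b=59)
  g(a=59, b=42)
    g(a=42, b=17)
      g(a=17, b=8)
        g(a=8, b=1)
          g(a=1, b=0)
          -> return 1
        -> return 1
      -> return 1
    -> return 1
  -> return 1
-> return 1

Final answer: 1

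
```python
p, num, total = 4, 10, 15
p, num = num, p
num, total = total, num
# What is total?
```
Trace:
  p=4, num=10, total=15
  p=10, num=4, total=15
  p=10, num=15, total=4

Final answer: 4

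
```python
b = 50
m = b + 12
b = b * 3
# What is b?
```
Trace:
  b=50
  b=50, m=62
  b=150, m=62

Final answer: 150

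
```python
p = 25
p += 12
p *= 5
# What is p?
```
Trace:
  p=25
  p=37
  p=185

Final answer: 185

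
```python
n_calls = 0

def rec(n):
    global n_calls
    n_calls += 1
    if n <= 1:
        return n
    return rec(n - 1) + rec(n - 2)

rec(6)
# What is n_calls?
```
Call trace (a repeated sub-call is expanded the first time; later identical calls just restate its return value):
rec(n=6)
  rec(n=5)
    rec(n=4)
      rec(n=3)
        rec(n=2)
          rec(n=1)
          -> return 1
          rec(n=0)
          -> return 0
        -> return 1
        rec(n=1)
        -> return 1
      -> return 2
      rec(n=2) -> return 1  (same call as traced above)
    -> return 3
    rec(n=3) -> return 2  (same call as traced above)
  -> return 5
  rec(n=4) -> return 3  (same call as traced above)
-> return 8

n_calls is incremented once per call, so count the calls in each subtree. Let C(n) = number of calls made by rec(n).
C(0) = C(1) = 1 (base case, no recursion); C(n) = 1 + C(n - 1) + C(n - 2) otherwise.
C(2) = 1 + C(1) + C(0) = 1 + 1 + 1 = 3
C(3) = 1 + C(2) + C(1) = 1 + 3 + 1 = 5
C(4) = 1 + C(3) + C(2) = 1 + 5 + 3 = 9
C(5) = 1 + C(4) + C(3) = 1 + 9 + 5 = 15
C(6) = 1 + C(5) + C(4) = 1 + 15 + 9 = 25
n_calls = C(6) = 25

Final answer: 25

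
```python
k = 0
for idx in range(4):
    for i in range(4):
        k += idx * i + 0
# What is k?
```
Trace:
  k=0
  k=0, idx=0, i=0
  k=0, idx=0, i=1
  k=0, idx=0, i=2
  k=0, idx=0, i=3
  k=0, idx=1, i=0
  k=1, idx=1, i=1
  k=3, idx=1, i=2
  k=6, idx=1, i=3
  k=6, idx=2, i=0
  k=8, idx=2, i=1
  k=12, idx=2, i=2
  k=18, idx=2, i=3
  k=18, idx=3, i=0
  k=21, idx=3, i=1
  k=27, idx=3, i=2
  k=36, idx=3, i=3

Final answer: 36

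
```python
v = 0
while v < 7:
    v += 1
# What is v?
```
Trace:
  v=0
  v=1
  v=2
  v=3
  v=4
  v=5
  v=6
  v=7

Final answer: 7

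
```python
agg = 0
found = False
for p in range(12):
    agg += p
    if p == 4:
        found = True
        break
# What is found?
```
Trace:
  agg=0
  agg=0, found=False
  agg=0, found=False, p=0
  agg=1, found=False, p=1
  agg=3, found=False, p=2
  agg=6, found=False, p=3
  agg=10, found=True, p=4

Final answer: True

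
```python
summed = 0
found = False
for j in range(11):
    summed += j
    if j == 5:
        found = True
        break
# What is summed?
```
Trace:
  summed=0
  summed=0, found=False
  summed=0, found=False, j=0
  summed=1, found=False, j=1
  summed=3, found=False, j=2
  summed=6, found=False, j=3
  summed=10, found=False, j=4
  summed=15, found=True, j=5

Final answer: 15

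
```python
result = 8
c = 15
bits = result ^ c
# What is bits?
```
Trace:
  result=8
  result=8, c=15
  result=8, c=15, bits=7

Final answer: 7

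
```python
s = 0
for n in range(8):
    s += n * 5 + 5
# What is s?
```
Trace:
  s=0
  s=5, n=0
  s=15, n=1
  s=30, n=2
  s=50, n=3
  s=75, n=4
  s=105, n=5
  s=140, n=6
  s=180, n=7

Final answer: 180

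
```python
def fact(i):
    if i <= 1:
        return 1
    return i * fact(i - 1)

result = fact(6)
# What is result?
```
Call trace:
fact(i=6)
  fact(i=5)
    fact(i=4)
      fact(i=3)
        fact(i=2)
          fact(i=1)
          -> return 1
        -> return 2
      -> return 6
    -> return 24
  -> return 120
-> return 720

Final answer: 720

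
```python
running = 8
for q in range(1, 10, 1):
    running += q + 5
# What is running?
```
Trace:
  running=8
  running=14, q=1
  running=21, q=2
  running=29, q=3
  running=38, q=4
  running=48, q=5
  running=59, q=6
  running=71, q=7
  running=84, q=8
  running=98, q=9

Final answer: 98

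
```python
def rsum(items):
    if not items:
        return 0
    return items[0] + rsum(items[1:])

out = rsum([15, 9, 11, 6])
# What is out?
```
Call trace:
rsum(items=[15, 9, 11, 6])
  rsum(items=[9, 11, 6])
    rsum(items=[11, 6])
      rsum(items=[6])
        rsum(items=[])
        -> return 0
      -> return 6
    -> return 17
  -> return 26
-> return 41

Final answer: 41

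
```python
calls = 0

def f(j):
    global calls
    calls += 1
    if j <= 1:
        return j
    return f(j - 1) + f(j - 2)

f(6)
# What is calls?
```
Call trace (a repeated sub-call is expanded the first time; later identical calls just restate its return value):
f(j=6)
  f(j=5)
    f(j=4)
      f(j=3)
        f(j=2)
          f(j=1)
          -> return 1
          f(j=0)
          -> return 0
        -> return 1
        f(j=1)
        -> return 1
      -> return 2
      f(j=2) -> return 1  (same call as traced above)
    -> return 3
    f(j=3) -> return 2  (same call as traced above)
  -> return 5
  f(j=4) -> return 3  (same call as traced above)
-> return 8

calls is incremented once per call, so count the calls in each subtree. Let C(j) = number of calls made by f(j).
C(0) = C(1) = 1 (base case, no recursion); C(j) = 1 + C(j - 1) + C(j - 2) otherwise.
C(2) = 1 + C(1) + C(0) = 1 + 1 + 1 = 3
C(3) = 1 + C(2) + C(1) = 1 + 3 + 1 = 5
C(4) = 1 + C(3) + C(2) = 1 + 5 + 3 = 9
C(5) = 1 + C(4) + C(3) = 1 + 9 + 5 = 15
C(6) = 1 + C(5) + C(4) = 1 + 15 + 9 = 25
calls = C(6) = 25

Final answer: 25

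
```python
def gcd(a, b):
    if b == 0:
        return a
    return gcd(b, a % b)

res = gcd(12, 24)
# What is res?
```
Call trace:
gcd(a=12, b=24)
  gcd(a=24, b=12)
    gcd(a=12, b=0)
    -> return 12
  -> return 12
-> return 12

Final answer: 12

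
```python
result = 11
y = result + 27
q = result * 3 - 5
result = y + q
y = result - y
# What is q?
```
Trace:
  result=11
  result=11, y=38
  result=11, y=38, q=28
  result=66, y=38, q=28
  result=66, y=28, q=28

Final answer: 28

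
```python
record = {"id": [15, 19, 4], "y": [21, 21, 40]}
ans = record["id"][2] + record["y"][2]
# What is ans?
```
Trace:
  record={'id': [15, 19, 4], 'y': [21, 21, 40]}
  record={'id': [15, 19, 4], 'y': [21, 21, 40]}, ans=44

Final answer: 44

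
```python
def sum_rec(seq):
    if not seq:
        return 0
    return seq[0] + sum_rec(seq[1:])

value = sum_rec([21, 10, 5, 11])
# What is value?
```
Call trace:
sum_rec(seq=[21, 10, 5, 11])
  sum_rec(seq=[10, 5, 11])
    sum_rec(seq=[5, 11])
      sum_rec(seq=[11])
        sum_rec(seq=[])
        -> return 0
      -> return 11
    -> return 16
  -> return 26
-> return 47

Final answer: 47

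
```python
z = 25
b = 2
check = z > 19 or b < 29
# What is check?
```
Trace:
  z=25
  z=25, b=2
  z=25, b=2, check=True

Final answer: True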